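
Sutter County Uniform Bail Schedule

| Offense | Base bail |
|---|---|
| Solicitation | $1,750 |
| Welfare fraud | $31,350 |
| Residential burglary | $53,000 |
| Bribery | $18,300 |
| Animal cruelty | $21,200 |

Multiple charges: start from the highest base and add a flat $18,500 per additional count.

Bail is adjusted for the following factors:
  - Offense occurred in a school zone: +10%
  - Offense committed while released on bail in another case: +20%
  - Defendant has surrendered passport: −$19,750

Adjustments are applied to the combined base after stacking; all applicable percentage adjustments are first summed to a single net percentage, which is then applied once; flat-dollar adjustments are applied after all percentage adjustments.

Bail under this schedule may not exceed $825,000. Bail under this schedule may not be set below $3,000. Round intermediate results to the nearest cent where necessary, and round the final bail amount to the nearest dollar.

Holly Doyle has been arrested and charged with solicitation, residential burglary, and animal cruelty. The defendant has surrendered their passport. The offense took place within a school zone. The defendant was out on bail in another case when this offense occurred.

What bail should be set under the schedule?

$97,250

Base amounts from the schedule: solicitation $1,750; residential burglary $53,000; animal cruelty $21,200.
Stacking rule: highest base plus $18,500 per additional charge. Highest is residential burglary at $53,000; 2 additional charges → +$37,000. Combined base = $90,000.
Net percentage adjustment: +10% +20% = +30%. $90,000 × 1.3 = $117,000.
Defendant has surrendered passport (−$19,750 flat): $117,000 − $19,750 = $97,250.
$97,250 is within the $825,000 maximum.
$97,250 is at or above the $3,000 minimum.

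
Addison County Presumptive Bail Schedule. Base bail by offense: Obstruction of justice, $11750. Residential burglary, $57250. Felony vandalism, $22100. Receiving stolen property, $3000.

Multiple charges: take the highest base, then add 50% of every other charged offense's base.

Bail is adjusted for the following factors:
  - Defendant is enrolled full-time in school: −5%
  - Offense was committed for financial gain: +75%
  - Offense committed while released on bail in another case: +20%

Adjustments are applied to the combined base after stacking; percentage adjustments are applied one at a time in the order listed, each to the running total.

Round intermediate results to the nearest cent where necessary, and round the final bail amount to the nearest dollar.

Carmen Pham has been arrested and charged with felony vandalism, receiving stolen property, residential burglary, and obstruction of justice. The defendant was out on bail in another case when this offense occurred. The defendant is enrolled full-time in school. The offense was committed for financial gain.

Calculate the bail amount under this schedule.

Base amounts from the schedule: felony vandalism $22100; receiving stolen property $3000; residential burglary $57250; obstruction of justice $11750.
Stacking rule: highest base plus 50% of each additional charge. Highest is residential burglary at $57250. Additional: $22100 × 50% = $11050; $3000 × 50% = $1500; $11750 × 50% = $5875. Combined base = $57250 + $18425 = $75675.
Defendant is enrolled full-time in school (−5%): $75675 × 0.95 = $71891.25.
Offense was committed for financial gain (+75%): $71891.25 × 1.75 = $125809.69.
Offense committed while released on bail in another case (+20%): $125809.69 × 1.2 = $150971.63.
Rounded to the nearest dollar: $150972.

$150972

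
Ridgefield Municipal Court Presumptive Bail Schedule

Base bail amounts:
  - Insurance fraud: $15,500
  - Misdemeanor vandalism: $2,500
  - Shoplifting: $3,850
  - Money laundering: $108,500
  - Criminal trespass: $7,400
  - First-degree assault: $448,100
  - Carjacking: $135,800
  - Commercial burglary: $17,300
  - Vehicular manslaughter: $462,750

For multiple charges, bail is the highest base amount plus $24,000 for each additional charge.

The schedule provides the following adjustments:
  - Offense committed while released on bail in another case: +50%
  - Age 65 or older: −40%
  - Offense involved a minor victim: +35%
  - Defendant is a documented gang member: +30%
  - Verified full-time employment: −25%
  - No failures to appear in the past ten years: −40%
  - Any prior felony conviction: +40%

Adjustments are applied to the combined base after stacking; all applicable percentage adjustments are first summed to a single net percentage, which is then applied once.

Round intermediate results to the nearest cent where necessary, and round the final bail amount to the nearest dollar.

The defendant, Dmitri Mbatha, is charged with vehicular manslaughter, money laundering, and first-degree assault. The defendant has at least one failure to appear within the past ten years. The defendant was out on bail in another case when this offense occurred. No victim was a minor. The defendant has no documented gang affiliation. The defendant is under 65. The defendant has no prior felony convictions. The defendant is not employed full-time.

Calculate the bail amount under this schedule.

Base amounts from the schedule: vehicular manslaughter $462,750; money laundering $108,500; first-degree assault $448,100.
Stacking rule: highest base plus $24,000 per additional charge. Highest is vehicular manslaughter at $462,750; 2 additional charges → +$48,000. Combined base = $510,750.
Offense committed while released on bail in another case (+50%): $510,750 × 1.5 = $766,125.

$766,125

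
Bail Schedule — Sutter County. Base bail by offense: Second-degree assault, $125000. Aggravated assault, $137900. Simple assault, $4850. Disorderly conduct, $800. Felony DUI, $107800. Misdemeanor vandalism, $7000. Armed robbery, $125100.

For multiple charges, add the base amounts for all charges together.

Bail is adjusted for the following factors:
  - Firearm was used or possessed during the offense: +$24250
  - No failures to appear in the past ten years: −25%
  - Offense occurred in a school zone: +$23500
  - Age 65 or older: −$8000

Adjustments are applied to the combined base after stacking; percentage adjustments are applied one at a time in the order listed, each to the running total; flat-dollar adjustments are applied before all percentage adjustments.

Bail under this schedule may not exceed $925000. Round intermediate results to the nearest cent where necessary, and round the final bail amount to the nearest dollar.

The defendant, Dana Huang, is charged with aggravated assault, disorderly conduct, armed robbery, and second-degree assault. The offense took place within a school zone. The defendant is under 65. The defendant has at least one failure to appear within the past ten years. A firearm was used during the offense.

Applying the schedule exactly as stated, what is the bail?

Base amounts from the schedule: aggravated assault $137900; disorderly conduct $800; armed robbery $125100; second-degree assault $125000.
Stacking rule: sum of all bases. $137900 + $800 + $125100 + $125000 = $388800.
Firearm was used or possessed during the offense (+$24250 flat): $388800 + $24250 = $413050.
Offense occurred in a school zone (+$23500 flat): $413050 + $23500 = $436550.
$436550 is within the $925000 maximum.

$436550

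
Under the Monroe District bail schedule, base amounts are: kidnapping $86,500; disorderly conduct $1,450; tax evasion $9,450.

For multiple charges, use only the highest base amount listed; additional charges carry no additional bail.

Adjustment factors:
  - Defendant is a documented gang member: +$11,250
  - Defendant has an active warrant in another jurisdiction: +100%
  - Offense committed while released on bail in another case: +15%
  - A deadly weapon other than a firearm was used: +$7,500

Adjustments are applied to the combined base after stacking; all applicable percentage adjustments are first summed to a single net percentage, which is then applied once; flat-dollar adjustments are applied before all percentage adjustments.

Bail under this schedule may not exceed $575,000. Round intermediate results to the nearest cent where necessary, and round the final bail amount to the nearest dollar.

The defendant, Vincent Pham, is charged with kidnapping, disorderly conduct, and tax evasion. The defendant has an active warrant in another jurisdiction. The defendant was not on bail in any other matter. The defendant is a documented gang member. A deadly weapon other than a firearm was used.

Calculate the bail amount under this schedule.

Base amounts from the schedule: kidnapping $86,500; disorderly conduct $1,450; tax evasion $9,450.
Stacking rule: use the highest base only. Highest is kidnapping at $86,500. Combined base = $86,500.
Defendant is a documented gang member (+$11,250 flat): $86,500 + $11,250 = $97,750.
A deadly weapon other than a firearm was used (+$7,500 flat): $97,750 + $7,500 = $105,250.
Defendant has an active warrant in another jurisdiction (+100%): $105,250 × 2 = $210,500.
$210,500 is within the $575,000 maximum.

$210,500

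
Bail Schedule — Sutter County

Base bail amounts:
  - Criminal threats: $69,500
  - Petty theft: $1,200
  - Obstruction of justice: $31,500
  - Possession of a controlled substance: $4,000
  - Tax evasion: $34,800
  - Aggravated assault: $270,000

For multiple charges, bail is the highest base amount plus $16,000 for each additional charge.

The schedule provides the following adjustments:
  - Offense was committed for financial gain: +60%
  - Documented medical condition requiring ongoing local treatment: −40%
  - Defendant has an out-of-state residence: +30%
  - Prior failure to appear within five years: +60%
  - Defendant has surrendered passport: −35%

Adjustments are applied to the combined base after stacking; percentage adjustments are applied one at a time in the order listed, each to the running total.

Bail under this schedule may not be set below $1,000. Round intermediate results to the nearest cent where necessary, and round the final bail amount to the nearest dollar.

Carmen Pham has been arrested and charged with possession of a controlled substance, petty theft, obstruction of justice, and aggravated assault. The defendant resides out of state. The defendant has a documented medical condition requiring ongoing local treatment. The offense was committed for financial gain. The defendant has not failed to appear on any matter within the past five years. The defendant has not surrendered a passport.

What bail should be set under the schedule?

$396,864

Base amounts from the schedule: possession of a controlled substance $4,000; petty theft $1,200; obstruction of justice $31,500; aggravated assault $270,000.
Stacking rule: highest base plus $16,000 per additional charge. Highest is aggravated assault at $270,000; 3 additional charges → +$48,000. Combined base = $318,000.
Offense was committed for financial gain (+60%): $318,000 × 1.6 = $508,800.
Documented medical condition requiring ongoing local treatment (−40%): $508,800 × 0.6 = $305,280.
Defendant has an out-of-state residence (+30%): $305,280 × 1.3 = $396,864.
$396,864 is at or above the $1,000 minimum.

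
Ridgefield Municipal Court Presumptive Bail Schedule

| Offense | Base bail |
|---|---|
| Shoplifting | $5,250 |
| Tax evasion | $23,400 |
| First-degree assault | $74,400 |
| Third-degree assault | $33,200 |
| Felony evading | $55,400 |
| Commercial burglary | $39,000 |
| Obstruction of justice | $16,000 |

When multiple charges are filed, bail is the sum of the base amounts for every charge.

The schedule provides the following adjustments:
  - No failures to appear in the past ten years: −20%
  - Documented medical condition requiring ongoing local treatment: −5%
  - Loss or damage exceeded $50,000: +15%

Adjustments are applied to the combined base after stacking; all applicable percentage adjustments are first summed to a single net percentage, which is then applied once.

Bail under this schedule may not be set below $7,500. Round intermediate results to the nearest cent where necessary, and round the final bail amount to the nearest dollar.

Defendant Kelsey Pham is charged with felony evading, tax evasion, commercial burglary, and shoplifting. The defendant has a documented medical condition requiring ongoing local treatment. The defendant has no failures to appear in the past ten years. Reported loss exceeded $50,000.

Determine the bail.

Base amounts from the schedule: felony evading $55,400; tax evasion $23,400; commercial burglary $39,000; shoplifting $5,250.
Stacking rule: sum of all bases. $55,400 + $23,400 + $39,000 + $5,250 = $123,050.
Net percentage adjustment: −20% −5% +15% = −10%. $123,050 × 0.9 = $110,745.
$110,745 is at or above the $7,500 minimum.

$110,745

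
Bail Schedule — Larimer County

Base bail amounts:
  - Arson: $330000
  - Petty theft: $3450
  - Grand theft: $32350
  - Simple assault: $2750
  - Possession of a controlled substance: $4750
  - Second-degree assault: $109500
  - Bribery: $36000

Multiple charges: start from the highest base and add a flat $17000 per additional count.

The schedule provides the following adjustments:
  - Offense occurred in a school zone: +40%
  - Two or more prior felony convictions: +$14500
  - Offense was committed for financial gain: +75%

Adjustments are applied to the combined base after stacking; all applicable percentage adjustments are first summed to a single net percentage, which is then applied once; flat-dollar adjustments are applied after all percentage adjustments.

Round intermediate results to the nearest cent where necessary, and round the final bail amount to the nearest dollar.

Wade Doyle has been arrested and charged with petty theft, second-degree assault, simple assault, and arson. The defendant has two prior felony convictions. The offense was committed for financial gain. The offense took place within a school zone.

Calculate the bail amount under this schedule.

$833650

Base amounts from the schedule: petty theft $3450; second-degree assault $109500; simple assault $2750; arson $330000.
Stacking rule: highest base plus $17000 per additional charge. Highest is arson at $330000; 3 additional charges → +$51000. Combined base = $381000.
Net percentage adjustment: +40% +75% = +115%. $381000 × 2.15 = $819150.
Two or more prior felony convictions (+$14500 flat): $819150 + $14500 = $833650.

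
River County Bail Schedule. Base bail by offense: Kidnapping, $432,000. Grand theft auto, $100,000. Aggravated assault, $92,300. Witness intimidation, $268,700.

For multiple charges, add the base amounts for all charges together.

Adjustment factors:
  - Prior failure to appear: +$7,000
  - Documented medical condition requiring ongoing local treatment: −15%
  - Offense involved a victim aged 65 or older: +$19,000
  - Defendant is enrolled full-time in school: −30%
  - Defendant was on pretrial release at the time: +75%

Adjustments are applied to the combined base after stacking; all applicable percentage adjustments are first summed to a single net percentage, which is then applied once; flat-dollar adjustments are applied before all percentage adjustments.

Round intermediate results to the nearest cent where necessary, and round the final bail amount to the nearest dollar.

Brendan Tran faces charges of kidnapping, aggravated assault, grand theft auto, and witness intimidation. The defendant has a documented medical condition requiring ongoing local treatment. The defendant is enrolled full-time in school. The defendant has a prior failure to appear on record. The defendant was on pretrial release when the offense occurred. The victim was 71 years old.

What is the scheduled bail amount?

$1,194,700

Base amounts from the schedule: kidnapping $432,000; aggravated assault $92,300; grand theft auto $100,000; witness intimidation $268,700.
Stacking rule: sum of all bases. $432,000 + $92,300 + $100,000 + $268,700 = $893,000.
Prior failure to appear (+$7,000 flat): $893,000 + $7,000 = $900,000.
Offense involved a victim aged 65 or older (+$19,000 flat): $900,000 + $19,000 = $919,000.
Net percentage adjustment: −15% −30% +75% = +30%. $919,000 × 1.3 = $1,194,700.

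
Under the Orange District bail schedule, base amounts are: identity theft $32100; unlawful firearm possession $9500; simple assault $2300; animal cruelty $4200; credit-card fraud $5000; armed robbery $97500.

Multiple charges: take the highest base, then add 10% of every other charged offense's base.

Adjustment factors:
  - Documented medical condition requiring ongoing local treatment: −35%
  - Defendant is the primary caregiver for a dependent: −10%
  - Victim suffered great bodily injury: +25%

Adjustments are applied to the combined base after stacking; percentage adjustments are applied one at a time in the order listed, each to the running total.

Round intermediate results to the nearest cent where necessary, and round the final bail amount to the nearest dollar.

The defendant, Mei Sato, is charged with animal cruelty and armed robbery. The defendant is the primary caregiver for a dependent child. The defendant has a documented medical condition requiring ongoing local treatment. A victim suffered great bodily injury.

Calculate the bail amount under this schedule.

$71604

Base amounts from the schedule: animal cruelty $4200; armed robbery $97500.
Stacking rule: highest base plus 10% of each additional charge. Highest is armed robbery at $97500. Additional: $4200 × 10% = $420. Combined base = $97500 + $420 = $97920.
Documented medical condition requiring ongoing local treatment (−35%): $97920 × 0.65 = $63648.
Defendant is the primary caregiver for a dependent (−10%): $63648 × 0.9 = $57283.20.
Victim suffered great bodily injury (+25%): $57283.20 × 1.25 = $71604.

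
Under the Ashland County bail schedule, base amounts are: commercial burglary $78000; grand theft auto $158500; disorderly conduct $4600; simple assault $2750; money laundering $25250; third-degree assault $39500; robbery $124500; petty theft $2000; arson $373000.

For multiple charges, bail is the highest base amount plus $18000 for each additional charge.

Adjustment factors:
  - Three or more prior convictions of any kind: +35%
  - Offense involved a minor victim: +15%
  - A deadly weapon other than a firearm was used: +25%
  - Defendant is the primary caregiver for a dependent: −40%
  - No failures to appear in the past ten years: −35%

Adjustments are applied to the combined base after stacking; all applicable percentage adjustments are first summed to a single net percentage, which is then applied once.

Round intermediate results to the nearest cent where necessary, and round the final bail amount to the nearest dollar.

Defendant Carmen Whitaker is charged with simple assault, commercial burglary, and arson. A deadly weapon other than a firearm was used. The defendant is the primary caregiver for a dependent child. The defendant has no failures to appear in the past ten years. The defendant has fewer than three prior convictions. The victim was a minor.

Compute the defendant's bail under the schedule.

Base amounts from the schedule: simple assault $2750; commercial burglary $78000; arson $373000.
Stacking rule: highest base plus $18000 per additional charge. Highest is arson at $373000; 2 additional charges → +$36000. Combined base = $409000.
Net percentage adjustment: +15% +25% −40% −35% = −35%. $409000 × 0.65 = $265850.

$265850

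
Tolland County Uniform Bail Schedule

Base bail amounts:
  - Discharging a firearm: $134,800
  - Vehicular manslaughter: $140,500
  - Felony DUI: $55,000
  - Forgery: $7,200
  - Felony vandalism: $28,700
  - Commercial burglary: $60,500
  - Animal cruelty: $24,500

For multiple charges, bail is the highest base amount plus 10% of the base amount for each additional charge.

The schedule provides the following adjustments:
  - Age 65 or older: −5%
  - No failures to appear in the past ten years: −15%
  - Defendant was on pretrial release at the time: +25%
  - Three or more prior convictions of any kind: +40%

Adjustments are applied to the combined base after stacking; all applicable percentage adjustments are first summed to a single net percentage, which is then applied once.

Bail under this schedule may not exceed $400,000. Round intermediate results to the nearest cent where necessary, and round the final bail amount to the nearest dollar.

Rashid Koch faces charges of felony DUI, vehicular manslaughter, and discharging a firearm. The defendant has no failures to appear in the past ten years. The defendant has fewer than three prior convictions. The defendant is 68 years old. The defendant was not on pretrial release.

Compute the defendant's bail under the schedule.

$127,584

Base amounts from the schedule: felony DUI $55,000; vehicular manslaughter $140,500; discharging a firearm $134,800.
Stacking rule: highest base plus 10% of each additional charge. Highest is vehicular manslaughter at $140,500. Additional: $55,000 × 10% = $5,500; $134,800 × 10% = $13,480. Combined base = $140,500 + $18,980 = $159,480.
Net percentage adjustment: −5% −15% = −20%. $159,480 × 0.8 = $127,584.
$127,584 is within the $400,000 maximum.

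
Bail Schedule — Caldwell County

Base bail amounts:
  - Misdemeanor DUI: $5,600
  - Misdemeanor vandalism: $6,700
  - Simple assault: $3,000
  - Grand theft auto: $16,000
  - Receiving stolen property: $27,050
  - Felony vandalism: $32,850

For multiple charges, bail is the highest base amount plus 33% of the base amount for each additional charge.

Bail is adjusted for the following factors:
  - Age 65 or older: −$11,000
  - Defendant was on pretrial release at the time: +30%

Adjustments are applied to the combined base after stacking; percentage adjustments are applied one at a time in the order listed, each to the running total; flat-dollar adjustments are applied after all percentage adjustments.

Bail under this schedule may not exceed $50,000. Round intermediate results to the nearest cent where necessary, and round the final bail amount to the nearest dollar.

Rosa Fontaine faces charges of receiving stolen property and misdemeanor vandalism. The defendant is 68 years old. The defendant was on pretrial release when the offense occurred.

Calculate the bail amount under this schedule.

$27,039

Base amounts from the schedule: receiving stolen property $27,050; misdemeanor vandalism $6,700.
Stacking rule: highest base plus 33% of each additional charge. Highest is receiving stolen property at $27,050. Additional: $6,700 × 33% = $2,211. Combined base = $27,050 + $2,211 = $29,261.
Defendant was on pretrial release at the time (+30%): $29,261 × 1.3 = $38,039.30.
Age 65 or older (−$11,000 flat): $38,039.30 − $11,000 = $27,039.30.
$27,039.30 is within the $50,000 maximum.
Rounded to the nearest dollar: $27,039.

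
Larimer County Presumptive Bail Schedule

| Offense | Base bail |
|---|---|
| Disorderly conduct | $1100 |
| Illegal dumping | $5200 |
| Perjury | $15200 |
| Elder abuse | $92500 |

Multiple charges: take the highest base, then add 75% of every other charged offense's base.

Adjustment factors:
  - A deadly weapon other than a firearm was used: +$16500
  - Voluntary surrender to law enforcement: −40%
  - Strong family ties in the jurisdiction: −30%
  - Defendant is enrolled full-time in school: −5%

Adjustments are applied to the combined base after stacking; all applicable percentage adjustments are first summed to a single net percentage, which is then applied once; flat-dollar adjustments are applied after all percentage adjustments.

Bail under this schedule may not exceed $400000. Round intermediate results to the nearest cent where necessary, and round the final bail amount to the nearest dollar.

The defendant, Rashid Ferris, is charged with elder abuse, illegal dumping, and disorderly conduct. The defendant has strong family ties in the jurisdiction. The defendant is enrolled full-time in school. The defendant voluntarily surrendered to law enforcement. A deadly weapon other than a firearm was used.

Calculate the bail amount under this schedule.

$40806

Base amounts from the schedule: elder abuse $92500; illegal dumping $5200; disorderly conduct $1100.
Stacking rule: highest base plus 75% of each additional charge. Highest is elder abuse at $92500. Additional: $5200 × 75% = $3900; $1100 × 75% = $825. Combined base = $92500 + $4725 = $97225.
Net percentage adjustment: −40% −30% −5% = −75%. $97225 × 0.25 = $24306.25.
A deadly weapon other than a firearm was used (+$16500 flat): $24306.25 + $16500 = $40806.25.
$40806.25 is within the $400000 maximum.
Rounded to the nearest dollar: $40806.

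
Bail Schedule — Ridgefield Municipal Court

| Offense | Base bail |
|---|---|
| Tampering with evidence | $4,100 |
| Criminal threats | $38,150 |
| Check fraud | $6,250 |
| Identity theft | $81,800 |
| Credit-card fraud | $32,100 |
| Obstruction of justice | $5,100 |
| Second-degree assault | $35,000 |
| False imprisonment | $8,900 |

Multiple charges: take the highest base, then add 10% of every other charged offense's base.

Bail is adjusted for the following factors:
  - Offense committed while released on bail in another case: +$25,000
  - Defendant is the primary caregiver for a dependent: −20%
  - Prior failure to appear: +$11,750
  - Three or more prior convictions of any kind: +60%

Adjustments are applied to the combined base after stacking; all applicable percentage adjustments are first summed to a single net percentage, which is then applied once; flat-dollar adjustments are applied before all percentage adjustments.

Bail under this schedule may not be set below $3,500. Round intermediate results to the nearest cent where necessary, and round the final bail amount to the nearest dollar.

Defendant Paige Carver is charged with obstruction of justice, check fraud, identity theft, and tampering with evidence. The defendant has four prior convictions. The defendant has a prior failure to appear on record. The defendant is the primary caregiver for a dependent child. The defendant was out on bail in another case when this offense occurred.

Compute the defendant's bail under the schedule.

$168,133

Base amounts from the schedule: obstruction of justice $5,100; check fraud $6,250; identity theft $81,800; tampering with evidence $4,100.
Stacking rule: highest base plus 10% of each additional charge. Highest is identity theft at $81,800. Additional: $5,100 × 10% = $510; $6,250 × 10% = $625; $4,100 × 10% = $410. Combined base = $81,800 + $1,545 = $83,345.
Offense committed while released on bail in another case (+$25,000 flat): $83,345 + $25,000 = $108,345.
Prior failure to appear (+$11,750 flat): $108,345 + $11,750 = $120,095.
Net percentage adjustment: −20% +60% = +40%. $120,095 × 1.4 = $168,133.
$168,133 is at or above the $3,500 minimum.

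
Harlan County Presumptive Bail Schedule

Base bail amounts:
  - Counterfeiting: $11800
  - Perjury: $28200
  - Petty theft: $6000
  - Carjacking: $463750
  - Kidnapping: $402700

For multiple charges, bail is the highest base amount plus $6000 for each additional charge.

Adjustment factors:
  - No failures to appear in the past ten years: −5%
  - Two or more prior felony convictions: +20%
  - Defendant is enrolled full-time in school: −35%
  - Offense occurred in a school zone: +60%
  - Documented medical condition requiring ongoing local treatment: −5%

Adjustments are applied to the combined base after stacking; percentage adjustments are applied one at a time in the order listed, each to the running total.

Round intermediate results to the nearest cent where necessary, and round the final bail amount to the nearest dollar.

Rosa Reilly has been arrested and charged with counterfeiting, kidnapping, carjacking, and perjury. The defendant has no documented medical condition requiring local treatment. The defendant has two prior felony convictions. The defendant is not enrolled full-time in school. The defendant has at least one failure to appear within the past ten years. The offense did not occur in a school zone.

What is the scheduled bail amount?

$578100

Base amounts from the schedule: counterfeiting $11800; kidnapping $402700; carjacking $463750; perjury $28200.
Stacking rule: highest base plus $6000 per additional charge. Highest is carjacking at $463750; 3 additional charges → +$18000. Combined base = $481750.
Two or more prior felony convictions (+20%): $481750 × 1.2 = $578100.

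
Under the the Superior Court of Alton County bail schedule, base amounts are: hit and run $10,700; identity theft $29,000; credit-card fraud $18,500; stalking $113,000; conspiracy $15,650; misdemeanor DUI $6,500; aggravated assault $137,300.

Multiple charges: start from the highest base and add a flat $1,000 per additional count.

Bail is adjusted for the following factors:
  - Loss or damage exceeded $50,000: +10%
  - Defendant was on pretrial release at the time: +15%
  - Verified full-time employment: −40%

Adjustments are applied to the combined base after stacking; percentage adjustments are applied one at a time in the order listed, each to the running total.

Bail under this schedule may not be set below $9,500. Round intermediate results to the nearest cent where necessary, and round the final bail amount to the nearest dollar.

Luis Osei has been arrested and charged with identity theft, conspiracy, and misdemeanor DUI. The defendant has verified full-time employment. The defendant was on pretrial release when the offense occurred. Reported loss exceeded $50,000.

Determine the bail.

Base amounts from the schedule: identity theft $29,000; conspiracy $15,650; misdemeanor DUI $6,500.
Stacking rule: highest base plus $1,000 per additional charge. Highest is identity theft at $29,000; 2 additional charges → +$2,000. Combined base = $31,000.
Loss or damage exceeded $50,000 (+10%): $31,000 × 1.1 = $34,100.
Defendant was on pretrial release at the time (+15%): $34,100 × 1.15 = $39,215.
Verified full-time employment (−40%): $39,215 × 0.6 = $23,529.
$23,529 is at or above the $9,500 minimum.

$23,529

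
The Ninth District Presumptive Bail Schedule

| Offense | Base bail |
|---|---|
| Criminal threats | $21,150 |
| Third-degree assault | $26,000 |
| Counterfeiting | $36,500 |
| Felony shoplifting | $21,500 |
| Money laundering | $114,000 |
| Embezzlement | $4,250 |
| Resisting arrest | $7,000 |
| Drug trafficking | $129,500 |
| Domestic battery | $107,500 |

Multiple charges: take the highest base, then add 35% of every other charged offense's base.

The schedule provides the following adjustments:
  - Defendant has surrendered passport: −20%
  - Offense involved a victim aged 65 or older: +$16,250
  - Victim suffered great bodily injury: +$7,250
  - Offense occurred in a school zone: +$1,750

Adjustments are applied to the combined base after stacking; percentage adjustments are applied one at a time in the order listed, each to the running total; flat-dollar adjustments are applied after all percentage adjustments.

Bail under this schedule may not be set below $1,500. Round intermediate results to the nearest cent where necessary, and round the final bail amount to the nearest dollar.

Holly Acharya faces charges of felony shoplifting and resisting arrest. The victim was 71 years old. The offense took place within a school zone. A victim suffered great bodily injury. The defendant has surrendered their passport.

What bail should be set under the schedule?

$44,410

Base amounts from the schedule: felony shoplifting $21,500; resisting arrest $7,000.
Stacking rule: highest base plus 35% of each additional charge. Highest is felony shoplifting at $21,500. Additional: $7,000 × 35% = $2,450. Combined base = $21,500 + $2,450 = $23,950.
Defendant has surrendered passport (−20%): $23,950 × 0.8 = $19,160.
Offense involved a victim aged 65 or older (+$16,250 flat): $19,160 + $16,250 = $35,410.
Victim suffered great bodily injury (+$7,250 flat): $35,410 + $7,250 = $42,660.
Offense occurred in a school zone (+$1,750 flat): $42,660 + $1,750 = $44,410.
$44,410 is at or above the $1,500 minimum.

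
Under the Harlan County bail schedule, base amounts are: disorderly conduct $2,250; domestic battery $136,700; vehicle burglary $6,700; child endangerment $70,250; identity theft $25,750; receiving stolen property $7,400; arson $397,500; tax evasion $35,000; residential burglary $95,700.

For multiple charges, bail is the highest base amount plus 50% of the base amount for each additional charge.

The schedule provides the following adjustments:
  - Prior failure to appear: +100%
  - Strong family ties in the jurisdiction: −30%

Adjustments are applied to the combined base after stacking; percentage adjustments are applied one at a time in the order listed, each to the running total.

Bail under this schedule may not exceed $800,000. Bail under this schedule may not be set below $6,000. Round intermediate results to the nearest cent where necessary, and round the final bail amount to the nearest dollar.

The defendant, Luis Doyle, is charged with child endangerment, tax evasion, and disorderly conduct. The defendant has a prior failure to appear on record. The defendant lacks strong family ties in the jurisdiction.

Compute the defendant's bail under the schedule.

Base amounts from the schedule: child endangerment $70,250; tax evasion $35,000; disorderly conduct $2,250.
Stacking rule: highest base plus 50% of each additional charge. Highest is child endangerment at $70,250. Additional: $35,000 × 50% = $17,500; $2,250 × 50% = $1,125. Combined base = $70,250 + $18,625 = $88,875.
Prior failure to appear (+100%): $88,875 × 2 = $177,750.
$177,750 is within the $800,000 maximum.
$177,750 is at or above the $6,000 minimum.

$177,750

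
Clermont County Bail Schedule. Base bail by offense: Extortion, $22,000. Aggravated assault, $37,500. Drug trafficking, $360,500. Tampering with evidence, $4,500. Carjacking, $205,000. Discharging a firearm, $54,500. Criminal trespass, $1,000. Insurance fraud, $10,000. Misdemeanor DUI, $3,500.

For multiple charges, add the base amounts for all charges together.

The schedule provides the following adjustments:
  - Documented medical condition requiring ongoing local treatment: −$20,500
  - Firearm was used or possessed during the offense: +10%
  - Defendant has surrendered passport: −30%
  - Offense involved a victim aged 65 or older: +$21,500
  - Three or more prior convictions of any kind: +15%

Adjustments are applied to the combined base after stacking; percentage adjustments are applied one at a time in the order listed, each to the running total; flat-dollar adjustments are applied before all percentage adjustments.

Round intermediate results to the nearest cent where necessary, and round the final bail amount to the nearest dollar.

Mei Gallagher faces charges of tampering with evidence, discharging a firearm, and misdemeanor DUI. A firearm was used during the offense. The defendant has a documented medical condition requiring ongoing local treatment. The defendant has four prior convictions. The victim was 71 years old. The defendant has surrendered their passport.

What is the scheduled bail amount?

Base amounts from the schedule: tampering with evidence $4,500; discharging a firearm $54,500; misdemeanor DUI $3,500.
Stacking rule: sum of all bases. $4,500 + $54,500 + $3,500 = $62,500.
Documented medical condition requiring ongoing local treatment (−$20,500 flat): $62,500 − $20,500 = $42,000.
Offense involved a victim aged 65 or older (+$21,500 flat): $42,000 + $21,500 = $63,500.
Firearm was used or possessed during the offense (+10%): $63,500 × 1.1 = $69,850.
Defendant has surrendered passport (−30%): $69,850 × 0.7 = $48,895.
Three or more prior convictions of any kind (+15%): $48,895 × 1.15 = $56,229.25.
Rounded to the nearest dollar: $56,229.

$56,229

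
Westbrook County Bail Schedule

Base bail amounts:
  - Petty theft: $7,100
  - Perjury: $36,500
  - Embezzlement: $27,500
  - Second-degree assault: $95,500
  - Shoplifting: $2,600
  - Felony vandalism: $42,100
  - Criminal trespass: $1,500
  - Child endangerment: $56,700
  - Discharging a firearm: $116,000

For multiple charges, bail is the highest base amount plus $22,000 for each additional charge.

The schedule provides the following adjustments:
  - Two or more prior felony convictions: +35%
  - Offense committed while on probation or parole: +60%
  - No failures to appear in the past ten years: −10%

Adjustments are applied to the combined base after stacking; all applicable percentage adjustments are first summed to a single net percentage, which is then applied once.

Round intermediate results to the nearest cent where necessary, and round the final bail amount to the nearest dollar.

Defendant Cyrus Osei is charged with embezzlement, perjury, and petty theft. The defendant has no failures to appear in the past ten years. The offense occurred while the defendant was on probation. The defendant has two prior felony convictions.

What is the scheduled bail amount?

$148,925

Base amounts from the schedule: embezzlement $27,500; perjury $36,500; petty theft $7,100.
Stacking rule: highest base plus $22,000 per additional charge. Highest is perjury at $36,500; 2 additional charges → +$44,000. Combined base = $80,500.
Net percentage adjustment: +35% +60% −10% = +85%. $80,500 × 1.85 = $148,925.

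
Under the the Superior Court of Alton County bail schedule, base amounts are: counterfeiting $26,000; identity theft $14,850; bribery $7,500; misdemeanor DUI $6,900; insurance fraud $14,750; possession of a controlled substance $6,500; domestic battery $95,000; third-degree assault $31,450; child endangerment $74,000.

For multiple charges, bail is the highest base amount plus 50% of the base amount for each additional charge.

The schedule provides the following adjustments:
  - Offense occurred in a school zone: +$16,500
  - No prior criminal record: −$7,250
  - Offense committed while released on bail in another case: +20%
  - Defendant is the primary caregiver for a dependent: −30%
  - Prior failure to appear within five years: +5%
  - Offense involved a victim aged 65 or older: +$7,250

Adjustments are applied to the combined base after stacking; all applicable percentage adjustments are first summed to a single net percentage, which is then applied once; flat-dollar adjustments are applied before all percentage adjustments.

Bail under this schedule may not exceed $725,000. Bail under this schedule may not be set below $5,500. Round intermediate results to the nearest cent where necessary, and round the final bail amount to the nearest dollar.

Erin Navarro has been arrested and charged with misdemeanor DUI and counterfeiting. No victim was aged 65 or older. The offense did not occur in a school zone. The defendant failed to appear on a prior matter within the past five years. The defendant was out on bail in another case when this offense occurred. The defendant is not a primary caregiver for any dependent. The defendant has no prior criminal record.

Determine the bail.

$27,750

Base amounts from the schedule: misdemeanor DUI $6,900; counterfeiting $26,000.
Stacking rule: highest base plus 50% of each additional charge. Highest is counterfeiting at $26,000. Additional: $6,900 × 50% = $3,450. Combined base = $26,000 + $3,450 = $29,450.
No prior criminal record (−$7,250 flat): $29,450 − $7,250 = $22,200.
Net percentage adjustment: +20% +5% = +25%. $22,200 × 1.25 = $27,750.
$27,750 is within the $725,000 maximum.
$27,750 is at or above the $5,500 minimum.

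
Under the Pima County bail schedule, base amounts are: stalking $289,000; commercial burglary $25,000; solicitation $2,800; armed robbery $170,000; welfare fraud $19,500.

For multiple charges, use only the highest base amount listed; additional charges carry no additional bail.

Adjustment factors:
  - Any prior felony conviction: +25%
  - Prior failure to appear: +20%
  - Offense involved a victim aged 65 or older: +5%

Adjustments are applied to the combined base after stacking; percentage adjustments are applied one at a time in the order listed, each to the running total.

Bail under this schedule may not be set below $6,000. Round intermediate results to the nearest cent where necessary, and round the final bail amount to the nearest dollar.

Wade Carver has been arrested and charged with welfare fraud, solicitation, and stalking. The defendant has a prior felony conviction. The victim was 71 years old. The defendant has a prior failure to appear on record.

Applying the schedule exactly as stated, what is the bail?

$455,175

Base amounts from the schedule: welfare fraud $19,500; solicitation $2,800; stalking $289,000.
Stacking rule: use the highest base only. Highest is stalking at $289,000. Combined base = $289,000.
Any prior felony conviction (+25%): $289,000 × 1.25 = $361,250.
Prior failure to appear (+20%): $361,250 × 1.2 = $433,500.
Offense involved a victim aged 65 or older (+5%): $433,500 × 1.05 = $455,175.
$455,175 is at or above the $6,000 minimum.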